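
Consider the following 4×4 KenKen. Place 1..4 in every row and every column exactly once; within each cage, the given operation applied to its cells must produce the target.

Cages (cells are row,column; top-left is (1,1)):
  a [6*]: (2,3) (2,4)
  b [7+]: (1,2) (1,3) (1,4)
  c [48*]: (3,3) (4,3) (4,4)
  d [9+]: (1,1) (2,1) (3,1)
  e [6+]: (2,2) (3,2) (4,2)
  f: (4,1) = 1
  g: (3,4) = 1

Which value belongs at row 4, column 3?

The 3 cells of cage c must have product 48, so (3,3) = 4.
G is a freebie, which forces (3,4) = 1.
F is a freebie; hence (4,1) = 1.
The 3 cells of cage c must have product 48, leaving (4,3) = 3.
Cage c needs product 48, leaving (4,4) = 4.
Cage b needs sum 7, leaving (1,2) = 4.
Cage b has sum 7, so (1,3) = 1.
4 is placed in column 4, which forces (1,4) = 2.
Cage e has sum 6, which forces (2,2) = 1.
Column 3 now contains 3, so (2,3) = 2.
The two cells of cage a must have product 6; hence (2,4) = 3.
Cage e has sum 6; hence (3,2) = 3.
Row 4 already has 3, which forces (4,2) = 2.
2 is placed in row 1, leaving (1,1) = 3.
Row 2 already has 3, so (2,1) = 4.
3 is placed in row 3, which forces (3,1) = 2.
Filled in: 3 4 1 2 / 4 1 2 3 / 2 3 4 1 / 1 2 3 4.

3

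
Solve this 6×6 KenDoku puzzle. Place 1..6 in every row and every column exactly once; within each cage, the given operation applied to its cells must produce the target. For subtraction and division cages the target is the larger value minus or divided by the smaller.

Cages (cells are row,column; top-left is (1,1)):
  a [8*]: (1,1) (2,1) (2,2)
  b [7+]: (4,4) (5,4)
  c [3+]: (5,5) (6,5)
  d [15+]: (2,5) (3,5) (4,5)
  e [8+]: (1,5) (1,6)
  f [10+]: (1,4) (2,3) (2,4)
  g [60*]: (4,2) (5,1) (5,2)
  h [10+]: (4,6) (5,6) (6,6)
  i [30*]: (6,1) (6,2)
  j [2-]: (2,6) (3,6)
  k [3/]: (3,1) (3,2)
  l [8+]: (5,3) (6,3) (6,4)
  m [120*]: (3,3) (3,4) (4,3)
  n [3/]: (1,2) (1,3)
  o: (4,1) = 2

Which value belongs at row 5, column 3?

O is a freebie; hence (4,1) = 2.
Cage a needs product 8, so (2,2) = 2.
In row 3, 2 can only go at (3,6), so (3,6) = 2.
Cage j's pair has difference 2; hence (2,6) = 4.
Cage a has product 8, leaving (1,1) = 4.
4 is placed in row 2, leaving (2,1) = 1.
Column 1 now contains 1, leaving (3,1) = 3.
Row 3 now contains 3, leaving (3,2) = 1.
3 is placed in column 1; hence (5,1) = 5.
5 is placed in column 1, so (6,1) = 6.
6 is placed in row 6, which forces (6,2) = 5.
In column 2, 6 can only go at (1,2), so (1,2) = 6.
Cage n needs two cells with quotient 3; hence (1,3) = 2.
2 is placed in row 1, so (1,4) = 1.
The only place for 5 in row 2 is (2,5).
5 is placed in column 5, leaving (1,5) = 3.
The two cells of cage e must have sum 8, leaving (1,6) = 5.
The only place for 1 in row 4 is (4,6).
The 3 cells of cage h must have sum 10, so (5,6) = 6.
Column 6 already has 1, so (6,6) = 3.
Cage l has sum 8, leaving (5,3) = 3.
Cage l has sum 8, so (6,3) = 1.
3 is placed in row 6; hence (6,4) = 4.
Row 6 now contains 1, leaving (6,5) = 2.
3 is placed in column 3; hence (2,3) = 6.
Cage f needs sum 10, which forces (2,4) = 3.
The 3 cells of cage g must have product 60, which forces (4,2) = 3.
Cage b needs two cells with sum 7, so (4,4) = 5.
Row 5 already has 3, leaving (5,2) = 4.
4 is placed in column 4, so (5,4) = 2.
Column 5 now contains 2, so (5,5) = 1.
The 3 cells of cage m must have product 120; hence (3,3) = 5.
5 is placed in column 4; hence (3,4) = 6.
Row 3 already has 6, leaving (3,5) = 4.
Row 4 already has 5, which forces (4,3) = 4.
Column 5 already has 4, leaving (4,5) = 6.
Completed grid: 4 6 2 1 3 5 / 1 2 6 3 5 4 / 3 1 5 6 4 2 / 2 3 4 5 6 1 / 5 4 3 2 1 6 / 6 5 1 4 2 3.

3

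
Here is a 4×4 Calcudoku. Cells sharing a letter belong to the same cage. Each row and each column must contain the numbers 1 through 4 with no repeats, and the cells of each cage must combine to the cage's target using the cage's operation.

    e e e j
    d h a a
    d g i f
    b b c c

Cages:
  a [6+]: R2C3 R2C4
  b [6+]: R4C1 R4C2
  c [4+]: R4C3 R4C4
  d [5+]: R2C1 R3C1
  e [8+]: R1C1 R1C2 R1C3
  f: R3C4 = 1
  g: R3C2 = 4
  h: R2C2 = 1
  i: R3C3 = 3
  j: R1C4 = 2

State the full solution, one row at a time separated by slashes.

Cage j is given, which forces R1C4 = 2.
Cage h is given, so R2C2 = 1.
2 is placed in column 4; hence R2C4 = 4.
Cage g is given; hence R3C2 = 4.
Cage i is given, leaving R3C3 = 3.
F is a freebie; hence R3C4 = 1.
Column 2 already has 4, which forces R4C2 = 2.
3 is placed in column 3, leaving R4C3 = 1.
1 is placed in column 4; hence R4C4 = 3.
The 3 cells of cage e must have sum 8, leaving R1C1 = 1.
Column 2 already has 4; hence R1C2 = 3.
1 is placed in column 3, so R1C3 = 4.
Cage d's pair has sum 5, leaving R2C1 = 3.
Row 2 already has 4, which forces R2C3 = 2.
Row 3 already has 1, so R3C1 = 2.
Row 4 now contains 2; hence R4C1 = 4.

1 3 4 2 / 3 1 2 4 / 2 4 3 1 / 4 2 1 3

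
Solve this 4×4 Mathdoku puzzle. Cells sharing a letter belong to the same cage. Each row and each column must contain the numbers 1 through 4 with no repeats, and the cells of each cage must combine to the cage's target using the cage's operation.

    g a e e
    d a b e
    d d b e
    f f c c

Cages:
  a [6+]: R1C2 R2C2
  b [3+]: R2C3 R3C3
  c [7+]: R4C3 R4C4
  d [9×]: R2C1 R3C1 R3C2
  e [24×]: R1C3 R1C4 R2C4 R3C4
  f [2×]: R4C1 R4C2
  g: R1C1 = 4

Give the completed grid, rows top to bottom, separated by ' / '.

4 2 3 1 / 3 4 1 2 / 1 3 2 4 / 2 1 4 3

Cage g is given, so R1C1 = 4.
Row 1 already has 4; hence R1C2 = 2.
Cage d needs product 9; hence R2C1 = 3.
2 is placed in column 2, which forces R2C2 = 4.
Cage d needs product 9, which forces R3C1 = 1.
The 3 cells of cage d must have product 9, leaving R3C2 = 3.
Row 3 now contains 1, which forces R3C3 = 2.
Row 3 now contains 2; hence R3C4 = 4.
Column 1 now contains 1, so R4C1 = 2.
2 is placed in column 2; hence R4C2 = 1.
4 is placed in column 4; hence R4C4 = 3.
Cage e has product 24, which forces R1C3 = 3.
3 is placed in column 4, so R1C4 = 1.
2 is placed in column 3, which forces R2C3 = 1.
The 4 cells of cage e must have product 24; hence R2C4 = 2.
Row 4 now contains 3, leaving R4C3 = 4.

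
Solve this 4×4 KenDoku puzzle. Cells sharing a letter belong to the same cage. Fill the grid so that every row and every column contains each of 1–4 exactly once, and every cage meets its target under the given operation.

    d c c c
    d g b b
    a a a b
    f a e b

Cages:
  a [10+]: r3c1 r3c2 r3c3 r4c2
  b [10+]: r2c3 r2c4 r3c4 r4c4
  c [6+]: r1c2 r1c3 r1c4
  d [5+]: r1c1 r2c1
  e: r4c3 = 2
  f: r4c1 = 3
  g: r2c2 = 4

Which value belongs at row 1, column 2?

2

Cage g is a single given cell, leaving r2c2 = 4.
F is a freebie; hence r4c1 = 3.
Cage e is given, so r4c3 = 2.
The two cells of cage d must have sum 5, so r1c1 = 4.
Cage d needs two cells with sum 5, which forces r2c1 = 1.
1 is placed in row 2; hence r2c3 = 3.
3 is placed in row 2, which forces r2c4 = 2.
Column 1 now contains 4, so r3c1 = 2.
2 is placed in row 3, leaving r3c2 = 3.
Column 3 now contains 3, leaving r3c3 = 4.
Row 3 already has 4, leaving r3c4 = 1.
Row 4 now contains 2, which forces r4c2 = 1.
1 is placed in column 4, which forces r4c4 = 4.
1 is placed in column 2, so r1c2 = 2.
Column 3 now contains 3, which forces r1c3 = 1.
1 is placed in column 4, leaving r1c4 = 3.
Filled in: 4 2 1 3 / 1 4 3 2 / 2 3 4 1 / 3 1 2 4.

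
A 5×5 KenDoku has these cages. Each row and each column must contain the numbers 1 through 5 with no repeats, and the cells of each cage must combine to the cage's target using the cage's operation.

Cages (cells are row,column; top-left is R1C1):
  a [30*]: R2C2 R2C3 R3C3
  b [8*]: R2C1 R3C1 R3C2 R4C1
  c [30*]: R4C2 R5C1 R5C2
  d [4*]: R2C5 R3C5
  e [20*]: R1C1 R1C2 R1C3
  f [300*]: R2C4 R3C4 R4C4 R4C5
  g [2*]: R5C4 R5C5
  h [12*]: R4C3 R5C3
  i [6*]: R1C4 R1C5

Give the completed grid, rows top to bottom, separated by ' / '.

5 4 1 2 3 / 4 3 2 5 1 / 2 1 5 3 4 / 1 2 3 4 5 / 3 5 4 1 2

Cage b has product 8, leaving R3C2 = 1.
Row 3 already has 1, which forces R3C5 = 4.
The 4 cells of cage f must have product 300, so R4C5 = 5.
Column 5 already has 4, leaving R2C5 = 1.
Row 3 now contains 4; hence R3C1 = 2.
1 is placed in column 5; hence R5C5 = 2.
The two cells of cage i must have product 6, leaving R1C4 = 2.
Column 5 already has 2; hence R1C5 = 3.
1 is placed in row 2, so R2C1 = 4.
Cage b has product 8, which forces R4C1 = 1.
Cage c has product 30; hence R4C2 = 2.
2 is placed in row 5, leaving R5C4 = 1.
Column 1 now contains 1, which forces R1C1 = 5.
The 3 cells of cage e must have product 20, leaving R1C2 = 4.
The 3 cells of cage e must have product 20, so R1C3 = 1.
Cage a has product 30; hence R2C3 = 2.
Cage f has product 300, leaving R4C4 = 4.
Column 1 now contains 5, which forces R5C1 = 3.
3 is placed in row 5; hence R5C2 = 5.
3 is placed in row 5; hence R5C3 = 4.
Column 2 now contains 5; hence R2C2 = 3.
Row 2 now contains 3, so R2C4 = 5.
Cage a needs product 30, so R3C3 = 5.
Column 4 already has 5; hence R3C4 = 3.
Row 4 already has 4, so R4C3 = 3.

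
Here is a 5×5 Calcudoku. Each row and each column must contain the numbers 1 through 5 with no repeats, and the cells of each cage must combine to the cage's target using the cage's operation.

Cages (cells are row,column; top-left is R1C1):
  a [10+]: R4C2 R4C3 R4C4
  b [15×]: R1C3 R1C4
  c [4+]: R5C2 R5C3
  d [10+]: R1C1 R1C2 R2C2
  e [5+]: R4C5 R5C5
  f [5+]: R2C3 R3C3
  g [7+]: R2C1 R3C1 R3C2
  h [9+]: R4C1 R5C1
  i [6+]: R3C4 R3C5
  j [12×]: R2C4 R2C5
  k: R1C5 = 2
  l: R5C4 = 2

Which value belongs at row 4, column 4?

Cage k is given, which forces R1C5 = 2.
Cage l is given; hence R5C4 = 2.
Row 2 needs a 5, and only R2C2 is open for it.
In row 5, 5 can only go at R5C1, so R5C1 = 5.
Column 1 now contains 5; hence R4C1 = 4.
Row 4 now contains 4, leaving R4C5 = 1.
Column 5 now contains 1, which forces R5C5 = 4.
4 is placed in column 1, leaving R1C1 = 1.
Cage d has sum 10, which forces R1C2 = 4.
Cage j needs two cells with product 12, so R2C4 = 4.
4 is placed in column 5, so R2C5 = 3.
Cage i's pair has sum 6; hence R3C4 = 1.
Column 5 now contains 1, leaving R3C5 = 5.
Row 2 now contains 3, so R2C1 = 2.
Row 2 already has 2, which forces R2C3 = 1.
The 3 cells of cage g must have sum 7, leaving R3C1 = 3.
Cage g needs sum 7, leaving R3C2 = 2.
Row 3 already has 3; hence R3C3 = 4.
Column 2 already has 2; hence R4C2 = 3.
3 is placed in row 4; hence R4C4 = 5.
3 is placed in column 2, so R5C2 = 1.
Column 3 already has 1, so R5C3 = 3.
Column 3 already has 3, so R1C3 = 5.
Column 4 now contains 5, so R1C4 = 3.
Row 4 already has 5; hence R4C3 = 2.
Completed grid: 1 4 5 3 2 / 2 5 1 4 3 / 3 2 4 1 5 / 4 3 2 5 1 / 5 1 3 2 4.

5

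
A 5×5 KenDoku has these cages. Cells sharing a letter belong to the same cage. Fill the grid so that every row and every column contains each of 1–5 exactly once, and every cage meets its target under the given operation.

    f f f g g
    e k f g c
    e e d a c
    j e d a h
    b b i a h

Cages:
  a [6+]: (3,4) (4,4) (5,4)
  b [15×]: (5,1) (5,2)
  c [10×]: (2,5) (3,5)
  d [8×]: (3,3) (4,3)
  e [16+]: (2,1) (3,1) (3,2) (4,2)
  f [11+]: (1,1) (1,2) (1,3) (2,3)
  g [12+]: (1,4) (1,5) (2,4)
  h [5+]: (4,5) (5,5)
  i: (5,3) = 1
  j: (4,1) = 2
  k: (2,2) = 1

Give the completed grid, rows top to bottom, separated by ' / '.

1 2 5 4 3 / 4 1 3 5 2 / 3 4 2 1 5 / 2 5 4 3 1 / 5 3 1 2 4

Cage k is a single given cell, so (2,2) = 1.
J is a freebie; hence (4,1) = 2.
2 is placed in row 4; hence (4,3) = 4.
Cage i is given, leaving (5,3) = 1.
4 is placed in column 3, leaving (3,3) = 2.
Row 3 now contains 2; hence (3,5) = 5.
The 4 cells of cage f must have sum 11, which forces (1,1) = 1.
Cage f needs sum 11; hence (1,2) = 2.
Cage e needs sum 16, so (2,1) = 4.
Column 5 already has 5, leaving (2,5) = 2.
Cage e has sum 16; hence (3,1) = 3.
The 4 cells of cage e must have sum 16, leaving (3,2) = 4.
3 is placed in row 3, leaving (3,4) = 1.
Cage e needs sum 16, leaving (4,2) = 5.
Column 4 now contains 1; hence (4,4) = 3.
3 is placed in row 4; hence (4,5) = 1.
Column 1 already has 3; hence (5,1) = 5.
5 is placed in column 2; hence (5,2) = 3.
Cage a has sum 6, leaving (5,4) = 2.
Column 5 now contains 2, which forces (5,5) = 4.
Cage g has sum 12, so (1,4) = 4.
4 is placed in column 5, so (1,5) = 3.
Column 4 now contains 3; hence (2,4) = 5.
3 is placed in row 1, which forces (1,3) = 5.
Row 2 now contains 5; hence (2,3) = 3.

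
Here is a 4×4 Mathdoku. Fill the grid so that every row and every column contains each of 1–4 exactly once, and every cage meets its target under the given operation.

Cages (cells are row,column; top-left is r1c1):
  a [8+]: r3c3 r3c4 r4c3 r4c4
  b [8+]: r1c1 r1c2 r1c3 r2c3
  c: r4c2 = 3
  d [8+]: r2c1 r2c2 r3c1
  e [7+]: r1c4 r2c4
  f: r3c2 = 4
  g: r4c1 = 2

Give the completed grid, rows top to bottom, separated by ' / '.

1 2 3 4 / 4 1 2 3 / 3 4 1 2 / 2 3 4 1

F is a freebie; hence r3c2 = 4.
G is a freebie; hence r4c1 = 2.
Cage c is given, leaving r4c2 = 3.
Cage d needs sum 8, leaving r2c1 = 4.
Cage d has sum 8, so r2c2 = 1.
Row 2 now contains 1, leaving r2c3 = 2.
Row 2 already has 4; hence r2c4 = 3.
Cage d has sum 8, leaving r3c1 = 3.
Column 3 already has 2; hence r3c3 = 1.
Row 3 now contains 1, which forces r3c4 = 2.
Column 3 now contains 1, leaving r4c3 = 4.
Row 4 now contains 4, which forces r4c4 = 1.
Column 1 already has 3, so r1c1 = 1.
1 is placed in column 2, so r1c2 = 2.
4 is placed in column 3, so r1c3 = 3.
Column 4 already has 3, so r1c4 = 4.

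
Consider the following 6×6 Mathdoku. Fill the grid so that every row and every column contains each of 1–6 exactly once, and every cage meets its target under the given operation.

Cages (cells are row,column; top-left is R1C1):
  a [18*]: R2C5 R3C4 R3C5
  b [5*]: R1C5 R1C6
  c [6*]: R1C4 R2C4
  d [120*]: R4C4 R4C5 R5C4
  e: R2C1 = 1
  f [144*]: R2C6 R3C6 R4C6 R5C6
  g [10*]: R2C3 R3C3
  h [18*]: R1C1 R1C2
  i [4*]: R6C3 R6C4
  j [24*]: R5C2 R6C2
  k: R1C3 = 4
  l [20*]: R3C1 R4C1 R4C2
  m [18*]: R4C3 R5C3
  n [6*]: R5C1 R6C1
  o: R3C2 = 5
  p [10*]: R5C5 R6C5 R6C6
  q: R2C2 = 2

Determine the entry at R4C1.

5

Cage k is a single given cell; hence R1C3 = 4.
Cage e is a single given cell; hence R2C1 = 1.
Cage q is a single given cell, leaving R2C2 = 2.
Row 2 already has 2, so R2C3 = 5.
O is a freebie, which forces R3C2 = 5.
5 is placed in column 3, leaving R3C3 = 2.
4 is placed in column 3, which forces R6C3 = 1.
1 is placed in row 6, so R6C4 = 4.
2 is placed in row 3; hence R3C1 = 4.
Cage l needs product 20, so R4C1 = 5.
The 3 cells of cage l must have product 20, which forces R4C2 = 1.
5 is placed in row 4, so R4C4 = 6.
The 3 cells of cage d must have product 120, which forces R4C5 = 4.
The two cells of cage j must have product 24, leaving R5C2 = 4.
Column 4 now contains 6, leaving R5C4 = 5.
The 3 cells of cage p must have product 10, which forces R5C5 = 1.
Row 6 already has 4, so R6C2 = 6.
Cage h's pair has product 18; hence R1C1 = 6.
Column 2 now contains 6, so R1C2 = 3.
The two cells of cage c must have product 6, leaving R1C4 = 2.
Column 5 already has 1; hence R1C5 = 5.
Cage b's pair has product 5, so R1C6 = 1.
Column 4 now contains 6, leaving R2C4 = 3.
Row 2 now contains 3, leaving R2C5 = 6.
The 4 cells of cage f must have product 144, leaving R2C6 = 4.
Cage a has product 18, so R3C4 = 1.
Column 5 now contains 6; hence R3C5 = 3.
3 is placed in row 3; hence R3C6 = 6.
6 is placed in row 4, which forces R4C3 = 3.
Row 4 already has 3; hence R4C6 = 2.
The two cells of cage m must have product 18; hence R5C3 = 6.
Column 6 already has 2; hence R5C6 = 3.
Column 5 already has 5, so R6C5 = 2.
Column 6 already has 2, which forces R6C6 = 5.
3 is placed in row 5, which forces R5C1 = 2.
Row 6 now contains 2, leaving R6C1 = 3.
The full grid is 6 3 4 2 5 1 / 1 2 5 3 6 4 / 4 5 2 1 3 6 / 5 1 3 6 4 2 / 2 4 6 5 1 3 / 3 6 1 4 2 5.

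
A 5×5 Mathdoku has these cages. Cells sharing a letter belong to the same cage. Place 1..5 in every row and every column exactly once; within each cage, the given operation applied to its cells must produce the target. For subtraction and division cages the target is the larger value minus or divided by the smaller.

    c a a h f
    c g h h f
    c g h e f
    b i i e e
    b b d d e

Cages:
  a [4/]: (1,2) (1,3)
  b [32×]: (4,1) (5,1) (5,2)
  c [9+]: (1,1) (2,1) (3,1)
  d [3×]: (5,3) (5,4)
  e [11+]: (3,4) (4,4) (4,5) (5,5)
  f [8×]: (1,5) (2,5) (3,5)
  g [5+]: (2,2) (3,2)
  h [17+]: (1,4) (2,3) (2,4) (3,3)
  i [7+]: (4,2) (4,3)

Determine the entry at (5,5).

Cage b needs product 32, leaving (4,1) = 4.
Cage b needs product 32, leaving (5,1) = 2.
Cage b needs product 32, so (5,2) = 4.
Column 2 now contains 4, which forces (1,2) = 1.
Cage a needs two cells with quotient 4, which forces (1,3) = 4.
Row 1 already has 4, which forces (1,5) = 2.
Cage h has sum 17, so (1,4) = 5.
The 4 cells of cage h must have sum 17, so (2,4) = 4.
Row 2 now contains 4, so (2,5) = 1.
Column 5 already has 1, leaving (3,5) = 4.
Row 1 already has 5, which forces (1,1) = 3.
Cage c needs sum 9, leaving (2,1) = 5.
Row 2 now contains 5, which forces (2,3) = 3.
Cage c has sum 9; hence (3,1) = 1.
Column 3 already has 3, so (3,3) = 5.
1 is placed in row 3, which forces (3,4) = 2.
5 is placed in column 3, which forces (4,3) = 2.
Column 4 already has 2; hence (4,4) = 1.
Column 3 already has 3, which forces (5,3) = 1.
Column 4 now contains 1; hence (5,4) = 3.
Row 5 now contains 3, so (5,5) = 5.
Row 2 now contains 3, leaving (2,2) = 2.
Row 3 already has 2, so (3,2) = 3.
2 is placed in row 4, which forces (4,2) = 5.
5 is placed in column 5; hence (4,5) = 3.
Filled in: 3 1 4 5 2 / 5 2 3 4 1 / 1 3 5 2 4 / 4 5 2 1 3 / 2 4 1 3 5.

5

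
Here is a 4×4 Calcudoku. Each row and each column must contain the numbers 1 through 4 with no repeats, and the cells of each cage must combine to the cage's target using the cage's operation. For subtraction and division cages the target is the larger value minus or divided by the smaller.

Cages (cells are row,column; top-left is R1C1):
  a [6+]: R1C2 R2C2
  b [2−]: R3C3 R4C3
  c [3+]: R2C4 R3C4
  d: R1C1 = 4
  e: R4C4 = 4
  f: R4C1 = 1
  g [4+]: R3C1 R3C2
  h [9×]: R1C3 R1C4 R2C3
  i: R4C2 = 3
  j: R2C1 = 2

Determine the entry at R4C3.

2

D is a freebie, so R1C1 = 4.
4 is placed in row 1, leaving R1C2 = 2.
Cage h needs product 9, which forces R1C3 = 1.
The 3 cells of cage h must have product 9, so R1C4 = 3.
Cage j is a single given cell; hence R2C1 = 2.
Column 2 already has 2; hence R2C2 = 4.
Cage h needs product 9, so R2C3 = 3.
Row 2 now contains 2, leaving R2C4 = 1.
Column 4 now contains 1; hence R3C4 = 2.
Cage f is a single given cell, so R4C1 = 1.
Cage i is a single given cell, leaving R4C2 = 3.
E is a freebie; hence R4C4 = 4.
1 is placed in column 1; hence R3C1 = 3.
3 is placed in column 2, so R3C2 = 1.
Row 3 now contains 2, leaving R3C3 = 4.
Row 4 now contains 4; hence R4C3 = 2.
Filled in: 4 2 1 3 / 2 4 3 1 / 3 1 4 2 / 1 3 2 4.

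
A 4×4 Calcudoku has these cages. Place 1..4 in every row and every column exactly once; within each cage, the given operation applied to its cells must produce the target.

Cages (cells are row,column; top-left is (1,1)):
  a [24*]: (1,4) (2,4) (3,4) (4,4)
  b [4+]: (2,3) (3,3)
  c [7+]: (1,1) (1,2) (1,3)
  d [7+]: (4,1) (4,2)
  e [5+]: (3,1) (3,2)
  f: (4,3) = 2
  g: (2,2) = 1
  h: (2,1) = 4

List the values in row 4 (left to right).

Cage h is a single given cell; hence (2,1) = 4.
Cage g is a single given cell; hence (2,2) = 1.
Row 2 now contains 1, which forces (2,3) = 3.
Row 2 already has 3, which forces (2,4) = 2.
Column 3 now contains 3, leaving (3,3) = 1.
Column 1 now contains 4, which forces (4,1) = 3.
3 is placed in row 4; hence (4,2) = 4.
Cage f is a single given cell; hence (4,3) = 2.
Row 4 already has 4, so (4,4) = 1.
The 3 cells of cage c must have sum 7, which forces (1,1) = 1.
Column 2 already has 4; hence (1,2) = 2.
Column 3 already has 2; hence (1,3) = 4.
4 is placed in row 1; hence (1,4) = 3.
Column 1 now contains 3, leaving (3,1) = 2.
Cage e needs two cells with sum 5; hence (3,2) = 3.
Column 4 now contains 3; hence (3,4) = 4.
Filled in: 1 2 4 3 / 4 1 3 2 / 2 3 1 4 / 3 4 2 1.

3 4 2 1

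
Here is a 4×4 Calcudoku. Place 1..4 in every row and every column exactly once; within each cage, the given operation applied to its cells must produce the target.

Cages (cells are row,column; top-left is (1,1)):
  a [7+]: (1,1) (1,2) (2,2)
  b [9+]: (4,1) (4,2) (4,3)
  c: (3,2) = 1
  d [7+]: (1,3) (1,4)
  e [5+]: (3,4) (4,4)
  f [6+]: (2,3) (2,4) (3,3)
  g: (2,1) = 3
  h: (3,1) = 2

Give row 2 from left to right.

Cage g is a single given cell, so (2,1) = 3.
Cage h is given, so (3,1) = 2.
Cage c is a single given cell, leaving (3,2) = 1.
Row 3 now contains 1, so (3,3) = 3.
3 is placed in row 3, leaving (3,4) = 4.
Column 1 already has 2; hence (4,1) = 4.
Row 4 now contains 4, so (4,3) = 2.
Column 1 already has 4, so (1,1) = 1.
Column 3 already has 3, so (1,3) = 4.
Column 4 already has 4, leaving (1,4) = 3.
Cage f needs sum 6, leaving (2,3) = 1.
The 3 cells of cage f must have sum 6, which forces (2,4) = 2.
Row 4 already has 2; hence (4,2) = 3.
Cage e needs two cells with sum 5, leaving (4,4) = 1.
4 is placed in row 1, which forces (1,2) = 2.
2 is placed in row 2, which forces (2,2) = 4.
The full grid is 1 2 4 3 / 3 4 1 2 / 2 1 3 4 / 4 3 2 1.

3 4 1 2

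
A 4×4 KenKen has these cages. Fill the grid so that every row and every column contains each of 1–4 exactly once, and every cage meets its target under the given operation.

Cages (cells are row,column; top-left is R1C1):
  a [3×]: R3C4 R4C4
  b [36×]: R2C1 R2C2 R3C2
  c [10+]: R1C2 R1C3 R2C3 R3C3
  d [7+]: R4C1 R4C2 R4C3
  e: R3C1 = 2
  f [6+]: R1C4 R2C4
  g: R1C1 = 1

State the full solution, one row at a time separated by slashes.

1 2 3 4 / 3 4 1 2 / 2 3 4 1 / 4 1 2 3

Cage g is a single given cell, leaving R1C1 = 1.
Cage b has product 36, which forces R2C1 = 3.
The 3 cells of cage b must have product 36, leaving R2C2 = 4.
Row 2 now contains 4, leaving R2C4 = 2.
Cage e is a single given cell, which forces R3C1 = 2.
The 3 cells of cage b must have product 36; hence R3C2 = 3.
Row 3 now contains 3, leaving R3C4 = 1.
Column 1 now contains 2, which forces R4C1 = 4.
Column 4 already has 1; hence R4C4 = 3.
Column 2 already has 3, which forces R1C2 = 2.
Cage c has sum 10; hence R1C3 = 3.
2 is placed in column 4; hence R1C4 = 4.
Row 2 now contains 2; hence R2C3 = 1.
Row 3 already has 1; hence R3C3 = 4.
Column 2 already has 2, so R4C2 = 1.
Column 3 already has 1; hence R4C3 = 2.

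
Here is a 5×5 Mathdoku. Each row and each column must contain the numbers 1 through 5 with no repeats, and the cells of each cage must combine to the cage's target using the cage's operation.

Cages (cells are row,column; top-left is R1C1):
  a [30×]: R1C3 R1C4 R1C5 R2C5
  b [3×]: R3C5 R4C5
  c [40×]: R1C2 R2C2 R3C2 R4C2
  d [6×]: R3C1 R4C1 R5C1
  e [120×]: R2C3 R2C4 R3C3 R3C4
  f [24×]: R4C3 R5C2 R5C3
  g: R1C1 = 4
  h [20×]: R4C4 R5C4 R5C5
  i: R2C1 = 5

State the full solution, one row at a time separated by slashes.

4 2 1 3 5 / 5 1 3 4 2 / 3 4 5 2 1 / 2 5 4 1 3 / 1 3 2 5 4

Cage g is given, which forces R1C1 = 4.
Cage i is a single given cell; hence R2C1 = 5.
In column 2, 3 can only go at R5C2, so R5C2 = 3.
In column 3, 1 can only go at R1C3, so R1C3 = 1.
Row 2 needs a 1, and only R2C2 is open for it.
Column 3 needs a 5, and only R3C3 is open for it.
Column 3 needs a 3, and only R2C3 is open for it.
3 is placed in row 2, leaving R2C5 = 2.
Row 2 already has 2, leaving R2C4 = 4.
The 4 cells of cage e must have product 120, so R3C4 = 2.
Row 3 now contains 2, leaving R3C2 = 4.
Cage h needs product 20, leaving R5C5 = 4.
The 3 cells of cage f must have product 24, leaving R4C3 = 4.
Row 5 now contains 4, leaving R5C3 = 2.
Cage d needs product 6, so R3C1 = 3.
Row 3 now contains 3, so R3C5 = 1.
Cage d needs product 6; hence R4C1 = 2.
2 is placed in row 4, so R4C2 = 5.
Row 4 already has 5, which forces R4C4 = 1.
Column 5 now contains 1, leaving R4C5 = 3.
Row 5 already has 2, leaving R5C1 = 1.
Column 4 now contains 1, leaving R5C4 = 5.
Column 2 already has 5, so R1C2 = 2.
Column 4 already has 5, which forces R1C4 = 3.
Column 5 already has 3; hence R1C5 = 5.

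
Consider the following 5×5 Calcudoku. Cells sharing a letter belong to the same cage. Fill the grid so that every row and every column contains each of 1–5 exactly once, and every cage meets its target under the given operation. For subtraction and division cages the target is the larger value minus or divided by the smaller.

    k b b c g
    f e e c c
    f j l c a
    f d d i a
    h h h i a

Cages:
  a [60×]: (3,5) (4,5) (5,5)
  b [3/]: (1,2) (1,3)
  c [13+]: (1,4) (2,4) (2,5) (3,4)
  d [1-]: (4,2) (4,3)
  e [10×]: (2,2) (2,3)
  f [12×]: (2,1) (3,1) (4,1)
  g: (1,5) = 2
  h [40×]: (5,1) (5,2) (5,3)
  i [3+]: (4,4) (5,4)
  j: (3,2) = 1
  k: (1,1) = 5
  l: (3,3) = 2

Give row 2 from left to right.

4 2 5 3 1

K is a freebie, so (1,1) = 5.
Cage g is given, which forces (1,5) = 2.
Cage j is given, leaving (3,2) = 1.
Cage l is a single given cell, which forces (3,3) = 2.
Column 2 now contains 1, which forces (1,2) = 3.
The two cells of cage b must have quotient 3; hence (1,3) = 1.
Row 1 now contains 1, leaving (1,4) = 4.
Cage e's pair has product 10, leaving (2,2) = 2.
2 is placed in column 3, leaving (2,3) = 5.
Column 3 now contains 5; hence (5,3) = 4.
Cage c needs sum 13, which forces (3,4) = 5.
The two cells of cage d must have difference 1, leaving (4,2) = 4.
Column 3 already has 4, which forces (4,3) = 3.
Row 4 already has 3, which forces (4,5) = 5.
Row 5 now contains 4, so (5,1) = 2.
Row 5 now contains 4, which forces (5,2) = 5.
Row 5 now contains 2, so (5,4) = 1.
5 is placed in column 5, leaving (5,5) = 3.
Column 4 already has 1; hence (2,4) = 3.
Column 5 now contains 3; hence (2,5) = 1.
Column 5 now contains 3, so (3,5) = 4.
Row 4 already has 3, which forces (4,1) = 1.
Column 4 already has 1, so (4,4) = 2.
Row 2 now contains 3, which forces (2,1) = 4.
Row 3 now contains 4; hence (3,1) = 3.
The full grid is 5 3 1 4 2 / 4 2 5 3 1 / 3 1 2 5 4 / 1 4 3 2 5 / 2 5 4 1 3.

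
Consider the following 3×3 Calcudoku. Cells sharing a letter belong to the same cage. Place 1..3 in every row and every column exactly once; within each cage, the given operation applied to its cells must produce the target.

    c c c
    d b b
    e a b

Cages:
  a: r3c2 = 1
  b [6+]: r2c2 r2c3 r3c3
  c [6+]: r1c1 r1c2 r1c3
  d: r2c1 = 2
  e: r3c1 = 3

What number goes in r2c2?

3

Cage d is given, leaving r2c1 = 2.
E is a freebie, which forces r3c1 = 3.
Cage a is given, leaving r3c2 = 1.
1 is placed in row 3, which forces r3c3 = 2.
Column 1 now contains 3; hence r1c1 = 1.
Cage c needs sum 6; hence r1c2 = 2.
Cage c has sum 6, so r1c3 = 3.
Column 2 now contains 1; hence r2c2 = 3.
Cage b needs sum 6, so r2c3 = 1.
Filled in: 1 2 3 / 2 3 1 / 3 1 2.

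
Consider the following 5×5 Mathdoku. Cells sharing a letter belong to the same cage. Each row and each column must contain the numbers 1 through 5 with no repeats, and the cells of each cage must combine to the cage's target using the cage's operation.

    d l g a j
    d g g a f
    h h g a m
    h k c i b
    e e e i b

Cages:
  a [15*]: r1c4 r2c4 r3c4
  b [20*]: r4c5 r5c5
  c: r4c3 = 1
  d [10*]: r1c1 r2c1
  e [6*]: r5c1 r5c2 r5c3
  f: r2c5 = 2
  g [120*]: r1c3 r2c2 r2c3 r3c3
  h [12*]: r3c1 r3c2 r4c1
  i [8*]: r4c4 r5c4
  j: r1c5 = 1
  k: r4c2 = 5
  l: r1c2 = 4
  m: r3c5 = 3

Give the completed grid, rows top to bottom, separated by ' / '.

Cage l is given, which forces r1c2 = 4.
J is a freebie, leaving r1c5 = 1.
Cage f is a single given cell, leaving r2c5 = 2.
Cage m is given, so r3c5 = 3.
K is a freebie, so r4c2 = 5.
Cage c is given, leaving r4c3 = 1.
Row 4 now contains 5, leaving r4c5 = 4.
Column 5 already has 4, which forces r5c5 = 5.
Cage d needs two cells with product 10, which forces r1c1 = 2.
Row 1 now contains 2, so r1c3 = 5.
5 is placed in row 1, leaving r1c4 = 3.
2 is placed in row 2, so r2c1 = 5.
5 is placed in column 2, so r2c2 = 3.
Column 3 now contains 5, leaving r2c3 = 4.
Row 2 already has 5, which forces r2c4 = 1.
Cage h needs product 12, leaving r3c1 = 4.
Cage h has product 12, leaving r3c2 = 1.
Column 3 already has 4, so r3c3 = 2.
Column 4 already has 1, so r3c4 = 5.
The 3 cells of cage h must have product 12, which forces r4c1 = 3.
Row 4 now contains 4, which forces r4c4 = 2.
3 is placed in column 1, which forces r5c1 = 1.
1 is placed in column 2, leaving r5c2 = 2.
Column 3 already has 2, leaving r5c3 = 3.
Cage i needs two cells with product 8; hence r5c4 = 4.

2 4 5 3 1 / 5 3 4 1 2 / 4 1 2 5 3 / 3 5 1 2 4 / 1 2 3 4 5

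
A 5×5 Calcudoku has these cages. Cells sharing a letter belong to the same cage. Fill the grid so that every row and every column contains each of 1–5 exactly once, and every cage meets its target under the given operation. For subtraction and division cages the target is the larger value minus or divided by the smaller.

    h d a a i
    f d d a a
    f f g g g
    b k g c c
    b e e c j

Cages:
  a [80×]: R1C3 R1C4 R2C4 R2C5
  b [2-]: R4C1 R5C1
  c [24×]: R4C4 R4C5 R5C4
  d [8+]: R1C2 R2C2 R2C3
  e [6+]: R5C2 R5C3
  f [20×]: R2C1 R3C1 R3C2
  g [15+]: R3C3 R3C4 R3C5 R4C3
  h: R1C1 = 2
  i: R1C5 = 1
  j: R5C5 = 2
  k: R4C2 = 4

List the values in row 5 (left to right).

Cage h is given, so R1C1 = 2.
Cage i is a single given cell, so R1C5 = 1.
K is a freebie, which forces R4C2 = 4.
Cage j is given, leaving R5C5 = 2.
The 4 cells of cage a must have product 80, leaving R2C4 = 1.
Cage a needs product 80, leaving R2C5 = 4.
The 3 cells of cage c must have product 24, which forces R4C4 = 2.
Column 5 now contains 2, so R4C5 = 3.
Cage c needs product 24, so R5C4 = 4.
Cage d has sum 8, leaving R1C2 = 3.
Cage a needs product 80, leaving R1C3 = 4.
4 is placed in column 4, so R1C4 = 5.
Row 2 now contains 4, which forces R2C1 = 5.
Row 2 now contains 1, which forces R2C2 = 2.
Cage d needs sum 8, so R2C3 = 3.
Cage f has product 20, which forces R3C1 = 4.
The 3 cells of cage f must have product 20; hence R3C2 = 1.
Cage g needs sum 15, so R3C3 = 2.
Cage g needs sum 15, which forces R3C4 = 3.
Column 5 already has 3; hence R3C5 = 5.
5 is placed in column 1; hence R4C1 = 1.
3 is placed in row 4; hence R4C3 = 5.
Cage b's pair has difference 2, which forces R5C1 = 3.
Column 2 already has 1, so R5C2 = 5.
Column 3 now contains 5, leaving R5C3 = 1.
Filled in: 2 3 4 5 1 / 5 2 3 1 4 / 4 1 2 3 5 / 1 4 5 2 3 / 3 5 1 4 2.

3 5 1 4 2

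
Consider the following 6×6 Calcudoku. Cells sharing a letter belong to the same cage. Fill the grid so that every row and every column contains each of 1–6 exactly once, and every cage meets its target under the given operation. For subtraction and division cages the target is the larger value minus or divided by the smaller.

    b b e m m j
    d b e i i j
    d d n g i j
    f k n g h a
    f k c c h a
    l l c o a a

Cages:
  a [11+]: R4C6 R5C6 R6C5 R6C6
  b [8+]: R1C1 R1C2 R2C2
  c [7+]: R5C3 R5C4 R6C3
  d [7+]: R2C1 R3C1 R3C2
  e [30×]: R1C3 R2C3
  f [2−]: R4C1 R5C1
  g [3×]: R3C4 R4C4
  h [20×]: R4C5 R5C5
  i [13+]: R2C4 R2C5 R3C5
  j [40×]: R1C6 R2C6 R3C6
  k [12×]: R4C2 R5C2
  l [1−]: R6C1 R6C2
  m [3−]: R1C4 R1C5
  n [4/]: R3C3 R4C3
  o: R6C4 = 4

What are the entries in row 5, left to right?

5 6 3 2 4 1

Cage o is given, leaving R6C4 = 4.
The only place for 6 in row 3 is R3C5.
In column 3, 2 can only go at R6C3, so R6C3 = 2.
The only place for 3 in column 3 is R5C3.
The 3 cells of cage c must have sum 7, so R5C4 = 2.
Row 4 needs a 5, and only R4C5 is open for it.
Column 5 already has 5, which forces R5C5 = 4.
Cage k's pair has product 12; hence R4C2 = 2.
Row 5 already has 4, so R5C2 = 6.
6 is placed in column 2, which forces R6C2 = 5.
Cage f's pair has difference 2, leaving R4C1 = 3.
3 is placed in row 4, leaving R4C4 = 1.
3 is placed in row 4, which forces R4C6 = 6.
The 4 cells of cage a must have sum 11, so R5C6 = 1.
Row 6 already has 5, so R6C1 = 6.
Cage a needs sum 11, leaving R6C5 = 1.
Column 6 now contains 6, leaving R6C6 = 3.
Cage i needs sum 13, leaving R2C4 = 5.
1 is placed in column 5, which forces R2C5 = 2.
Row 2 already has 2, so R2C6 = 4.
The two cells of cage n must have quotient 4, which forces R3C3 = 1.
Column 4 already has 1, leaving R3C4 = 3.
Row 4 now contains 1; hence R4C3 = 4.
Row 5 already has 1; hence R5C1 = 5.
The two cells of cage e must have product 30; hence R1C3 = 5.
5 is placed in column 4, leaving R1C4 = 6.
Column 5 already has 2, which forces R1C5 = 3.
Row 1 already has 5, leaving R1C6 = 2.
Row 2 already has 4, leaving R2C1 = 1.
Row 2 already has 1, so R2C2 = 3.
5 is placed in row 2, leaving R2C3 = 6.
Cage d needs sum 7, so R3C1 = 2.
Row 3 already has 1, which forces R3C2 = 4.
Column 6 already has 2, leaving R3C6 = 5.
1 is placed in column 1, so R1C1 = 4.
4 is placed in column 2, so R1C2 = 1.
Completed grid: 4 1 5 6 3 2 / 1 3 6 5 2 4 / 2 4 1 3 6 5 / 3 2 4 1 5 6 / 5 6 3 2 4 1 / 6 5 2 4 1 3.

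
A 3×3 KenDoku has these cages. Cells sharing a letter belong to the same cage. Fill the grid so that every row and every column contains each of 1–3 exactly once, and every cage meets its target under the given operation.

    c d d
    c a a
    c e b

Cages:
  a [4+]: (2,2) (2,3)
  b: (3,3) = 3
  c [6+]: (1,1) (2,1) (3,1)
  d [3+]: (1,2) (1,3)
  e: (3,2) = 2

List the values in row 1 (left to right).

3 1 2

Cage e is a single given cell, which forces (3,2) = 2.
Cage b is a single given cell, leaving (3,3) = 3.
Column 2 now contains 2, which forces (1,2) = 1.
The two cells of cage d must have sum 3, leaving (1,3) = 2.
The two cells of cage a must have sum 4, so (2,2) = 3.
Column 3 now contains 3; hence (2,3) = 1.
3 is placed in row 3; hence (3,1) = 1.
2 is placed in row 1, which forces (1,1) = 3.
Row 2 already has 3, so (2,1) = 2.
Filled in: 3 1 2 / 2 3 1 / 1 2 3.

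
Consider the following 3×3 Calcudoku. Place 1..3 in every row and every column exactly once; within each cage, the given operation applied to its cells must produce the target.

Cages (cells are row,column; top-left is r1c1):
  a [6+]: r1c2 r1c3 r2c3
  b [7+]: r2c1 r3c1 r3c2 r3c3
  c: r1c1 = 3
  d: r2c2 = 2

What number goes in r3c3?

1

Cage c is a single given cell, which forces r1c1 = 3.
The 4 cells of cage b must have sum 7, so r2c1 = 1.
Cage d is a single given cell, leaving r2c2 = 2.
2 is placed in row 2, leaving r2c3 = 3.
Column 1 already has 3, leaving r3c1 = 2.
2 is placed in row 3, so r3c3 = 1.
Column 2 now contains 2; hence r1c2 = 1.
1 is placed in column 3, leaving r1c3 = 2.
1 is placed in row 3, leaving r3c2 = 3.
Filled in: 3 1 2 / 1 2 3 / 2 3 1.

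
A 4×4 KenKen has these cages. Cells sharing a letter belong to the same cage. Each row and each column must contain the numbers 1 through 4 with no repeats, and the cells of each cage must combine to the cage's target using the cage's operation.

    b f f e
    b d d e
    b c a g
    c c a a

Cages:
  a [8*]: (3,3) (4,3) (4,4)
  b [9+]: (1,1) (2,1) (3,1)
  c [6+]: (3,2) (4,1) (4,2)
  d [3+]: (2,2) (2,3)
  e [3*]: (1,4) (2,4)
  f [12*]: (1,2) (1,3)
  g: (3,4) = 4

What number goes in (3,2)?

Cage g is a single given cell, leaving (3,4) = 4.
Cage a has product 8, which forces (4,3) = 4.
The two cells of cage f must have product 12, which forces (1,2) = 4.
Column 3 now contains 4; hence (1,3) = 3.
Row 1 already has 3, leaving (1,4) = 1.
1 is placed in column 4, which forces (2,4) = 3.
1 is placed in column 4, so (4,4) = 2.
Row 1 already has 3, leaving (1,1) = 2.
Cage b has sum 9, so (2,1) = 4.
Cage b has sum 9, so (3,1) = 3.
Cage c needs sum 6, so (3,2) = 2.
Cage a has product 8; hence (3,3) = 1.
Column 1 now contains 3, which forces (4,1) = 1.
Row 4 already has 1, which forces (4,2) = 3.
Column 2 now contains 2; hence (2,2) = 1.
Column 3 already has 1; hence (2,3) = 2.
Completed grid: 2 4 3 1 / 4 1 2 3 / 3 2 1 4 / 1 3 4 2.

2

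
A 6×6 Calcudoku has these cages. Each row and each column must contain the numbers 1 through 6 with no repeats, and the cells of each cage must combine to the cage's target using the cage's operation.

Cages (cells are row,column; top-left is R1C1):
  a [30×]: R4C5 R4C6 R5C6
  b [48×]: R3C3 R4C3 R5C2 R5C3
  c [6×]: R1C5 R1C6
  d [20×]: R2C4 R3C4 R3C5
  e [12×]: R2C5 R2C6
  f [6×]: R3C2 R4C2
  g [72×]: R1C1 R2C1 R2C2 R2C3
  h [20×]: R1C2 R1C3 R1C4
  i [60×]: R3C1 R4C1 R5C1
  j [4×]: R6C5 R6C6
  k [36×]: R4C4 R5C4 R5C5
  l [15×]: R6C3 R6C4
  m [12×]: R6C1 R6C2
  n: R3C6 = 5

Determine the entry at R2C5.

6

N is a freebie, so R3C6 = 5.
The 3 cells of cage d must have product 20, so R2C4 = 5.
Cage a has product 30; hence R4C5 = 5.
Column 4 already has 5; hence R6C4 = 3.
Cage i needs product 60, which forces R5C1 = 5.
Row 6 now contains 3, so R6C3 = 5.
The 3 cells of cage h must have product 20; hence R1C2 = 5.
Row 1 needs a 6, and only R1C1 is open for it.
The 3 cells of cage i must have product 60, which forces R3C1 = 3.
The 3 cells of cage i must have product 60, leaving R4C1 = 4.
Column 1 already has 6, so R6C1 = 2.
Cage m needs two cells with product 12, leaving R6C2 = 6.
Column 1 now contains 2, so R2C1 = 1.
Column 2 already has 6, leaving R3C2 = 2.
Row 3 already has 2, leaving R3C3 = 6.
Cage f's pair has product 6, so R4C2 = 3.
3 is placed in column 2; hence R2C2 = 4.
Cage g has product 72; hence R2C3 = 3.
Column 2 now contains 4; hence R5C2 = 1.
The 4 cells of cage b must have product 48, which forces R4C3 = 2.
2 is placed in row 4, leaving R4C4 = 6.
2 is placed in row 4, leaving R4C6 = 1.
Cage b needs product 48, which forces R5C3 = 4.
Column 4 already has 6, so R5C4 = 2.
Cage k needs product 36, leaving R5C5 = 3.
Row 5 already has 3, so R5C6 = 6.
Column 6 already has 1; hence R6C6 = 4.
Column 3 now contains 4; hence R1C3 = 1.
Cage h needs product 20, so R1C4 = 4.
Column 5 already has 3, so R1C5 = 2.
Cage c needs two cells with product 6; hence R1C6 = 3.
Cage e needs two cells with product 12; hence R2C5 = 6.
6 is placed in column 6, which forces R2C6 = 2.
Column 4 now contains 4; hence R3C4 = 1.
1 is placed in row 3; hence R3C5 = 4.
4 is placed in row 6; hence R6C5 = 1.
The full grid is 6 5 1 4 2 3 / 1 4 3 5 6 2 / 3 2 6 1 4 5 / 4 3 2 6 5 1 / 5 1 4 2 3 6 / 2 6 5 3 1 4.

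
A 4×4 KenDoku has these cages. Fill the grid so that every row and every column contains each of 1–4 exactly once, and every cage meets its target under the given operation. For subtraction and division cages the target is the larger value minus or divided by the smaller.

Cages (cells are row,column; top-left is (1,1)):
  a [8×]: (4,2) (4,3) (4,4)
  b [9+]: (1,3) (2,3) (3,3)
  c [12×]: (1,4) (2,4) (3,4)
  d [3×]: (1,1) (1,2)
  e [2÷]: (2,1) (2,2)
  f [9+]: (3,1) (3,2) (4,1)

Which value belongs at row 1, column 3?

In row 1, 2 can only go at (1,3), so (1,3) = 2.
In row 1, 4 can only go at (1,4), so (1,4) = 4.
In row 4, 3 can only go at (4,1), so (4,1) = 3.
Column 1 now contains 3, which forces (1,1) = 1.
Cage d's pair has product 3, leaving (1,2) = 3.
The only place for 1 in row 3 is (3,4).
Column 4 now contains 1, so (2,4) = 3.
Column 4 now contains 1, so (4,4) = 2.
Row 2 already has 3; hence (2,3) = 4.
Cage b needs sum 9, leaving (3,3) = 3.
Column 3 now contains 4, which forces (4,3) = 1.
Row 2 already has 4; hence (2,1) = 2.
The two cells of cage e must have quotient 2, which forces (2,2) = 1.
Column 1 now contains 2, so (3,1) = 4.
Row 3 already has 4, which forces (3,2) = 2.
Row 4 already has 1; hence (4,2) = 4.
Completed grid: 1 3 2 4 / 2 1 4 3 / 4 2 3 1 / 3 4 1 2.

2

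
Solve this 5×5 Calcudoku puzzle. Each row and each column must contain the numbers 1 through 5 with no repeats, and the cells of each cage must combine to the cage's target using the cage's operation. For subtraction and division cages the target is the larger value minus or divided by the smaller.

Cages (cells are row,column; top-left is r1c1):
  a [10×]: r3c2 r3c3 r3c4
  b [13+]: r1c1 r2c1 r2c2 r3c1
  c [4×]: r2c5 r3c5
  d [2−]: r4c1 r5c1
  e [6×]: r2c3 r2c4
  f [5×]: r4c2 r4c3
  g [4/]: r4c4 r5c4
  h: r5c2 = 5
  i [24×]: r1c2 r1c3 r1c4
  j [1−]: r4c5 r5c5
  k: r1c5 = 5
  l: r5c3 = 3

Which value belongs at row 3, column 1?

Cage k is given, leaving r1c5 = 5.
Cage h is given, leaving r5c2 = 5.
Cage l is given, which forces r5c3 = 3.
Column 3 now contains 3, so r2c3 = 2.
Cage e needs two cells with product 6; hence r2c4 = 3.
Column 2 now contains 5, so r4c2 = 1.
The two cells of cage f must have product 5, leaving r4c3 = 5.
Row 4 already has 1; hence r4c4 = 4.
Column 4 already has 4, so r5c4 = 1.
Cage i needs product 24, leaving r1c2 = 3.
Column 3 already has 2, which forces r1c3 = 4.
Column 4 already has 4, so r1c4 = 2.
Column 2 now contains 1, which forces r2c2 = 4.
Row 2 already has 4, leaving r2c5 = 1.
Column 2 now contains 1; hence r3c2 = 2.
5 is placed in column 3; hence r3c3 = 1.
The 3 cells of cage a must have product 10, leaving r3c4 = 5.
Column 5 now contains 1, leaving r3c5 = 4.
Cage d needs two cells with difference 2, so r4c1 = 2.
The two cells of cage j must have difference 1, which forces r4c5 = 3.
Cage d needs two cells with difference 2; hence r5c1 = 4.
Column 5 already has 4, which forces r5c5 = 2.
3 is placed in row 1, leaving r1c1 = 1.
1 is placed in row 2, so r2c1 = 5.
5 is placed in row 3, leaving r3c1 = 3.
Filled in: 1 3 4 2 5 / 5 4 2 3 1 / 3 2 1 5 4 / 2 1 5 4 3 / 4 5 3 1 2.

3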